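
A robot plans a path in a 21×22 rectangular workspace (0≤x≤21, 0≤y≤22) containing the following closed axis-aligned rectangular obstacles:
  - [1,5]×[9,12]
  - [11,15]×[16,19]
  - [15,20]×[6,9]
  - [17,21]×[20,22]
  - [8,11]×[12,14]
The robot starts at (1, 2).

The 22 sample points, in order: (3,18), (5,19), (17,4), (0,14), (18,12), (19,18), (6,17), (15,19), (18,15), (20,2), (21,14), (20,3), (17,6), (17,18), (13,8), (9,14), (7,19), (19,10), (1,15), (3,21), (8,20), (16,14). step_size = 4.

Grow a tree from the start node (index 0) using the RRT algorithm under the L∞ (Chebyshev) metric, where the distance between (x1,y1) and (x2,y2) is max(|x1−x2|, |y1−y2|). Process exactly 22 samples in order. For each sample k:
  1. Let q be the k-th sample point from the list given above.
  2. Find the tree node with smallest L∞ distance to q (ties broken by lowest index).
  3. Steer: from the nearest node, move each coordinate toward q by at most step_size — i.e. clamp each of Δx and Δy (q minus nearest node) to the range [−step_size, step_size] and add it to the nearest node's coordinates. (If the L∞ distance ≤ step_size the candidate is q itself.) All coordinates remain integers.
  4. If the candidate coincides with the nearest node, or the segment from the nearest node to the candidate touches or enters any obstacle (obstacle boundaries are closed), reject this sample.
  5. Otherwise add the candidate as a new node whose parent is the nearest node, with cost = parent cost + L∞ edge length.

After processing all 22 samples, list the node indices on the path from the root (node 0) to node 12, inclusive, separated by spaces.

Path: 0 1 2 4 5 12

1. q=(3,18) nearest=0 d=16 new=(3,6) → add node 1 parent=0 cost=4
2. q=(5,19) nearest=1 d=13 new=(5,10) → blocked by [1,5]×[9,12], reject
3. q=(17,4) nearest=1 d=14 new=(7,4) → add node 2 parent=1 cost=8
4. q=(0,14) nearest=1 d=8 new=(0,10) → add node 3 parent=1 cost=8
5. q=(18,12) nearest=2 d=11 new=(11,8) → add node 4 parent=2 cost=12
6. q=(19,18) nearest=4 d=10 new=(15,12) → add node 5 parent=4 cost=16
7. q=(6,17) nearest=3 d=7 new=(4,14) → blocked by [1,5]×[9,12], reject
8. q=(15,19) nearest=5 d=7 new=(15,16) → blocked by [11,15]×[16,19], reject
9. q=(18,15) nearest=5 d=3 new=(18,15) → add node 6 parent=5 cost=19
10. q=(20,2) nearest=4 d=9 new=(15,4) → add node 7 parent=4 cost=16
11. q=(21,14) nearest=6 d=3 new=(21,14) → add node 8 parent=6 cost=22
12. q=(20,3) nearest=7 d=5 new=(19,3) → add node 9 parent=7 cost=20
13. q=(17,6) nearest=7 d=2 new=(17,6) → blocked by [15,20]×[6,9], reject
14. q=(17,18) nearest=6 d=3 new=(17,18) → add node 10 parent=6 cost=22
15. q=(13,8) nearest=4 d=2 new=(13,8) → add node 11 parent=4 cost=14
16. q=(9,14) nearest=4 d=6 new=(9,12) → blocked by [8,11]×[12,14], reject
17. q=(7,19) nearest=5 d=8 new=(11,16) → blocked by [11,15]×[16,19], reject
18. q=(19,10) nearest=5 d=4 new=(19,10) → add node 12 parent=5 cost=20
19. q=(1,15) nearest=3 d=5 new=(1,14) → add node 13 parent=3 cost=12
20. q=(3,21) nearest=13 d=7 new=(3,18) → add node 14 parent=13 cost=16
21. q=(8,20) nearest=14 d=5 new=(7,20) → add node 15 parent=14 cost=20
22. q=(16,14) nearest=5 d=2 new=(16,14) → add node 16 parent=5 cost=18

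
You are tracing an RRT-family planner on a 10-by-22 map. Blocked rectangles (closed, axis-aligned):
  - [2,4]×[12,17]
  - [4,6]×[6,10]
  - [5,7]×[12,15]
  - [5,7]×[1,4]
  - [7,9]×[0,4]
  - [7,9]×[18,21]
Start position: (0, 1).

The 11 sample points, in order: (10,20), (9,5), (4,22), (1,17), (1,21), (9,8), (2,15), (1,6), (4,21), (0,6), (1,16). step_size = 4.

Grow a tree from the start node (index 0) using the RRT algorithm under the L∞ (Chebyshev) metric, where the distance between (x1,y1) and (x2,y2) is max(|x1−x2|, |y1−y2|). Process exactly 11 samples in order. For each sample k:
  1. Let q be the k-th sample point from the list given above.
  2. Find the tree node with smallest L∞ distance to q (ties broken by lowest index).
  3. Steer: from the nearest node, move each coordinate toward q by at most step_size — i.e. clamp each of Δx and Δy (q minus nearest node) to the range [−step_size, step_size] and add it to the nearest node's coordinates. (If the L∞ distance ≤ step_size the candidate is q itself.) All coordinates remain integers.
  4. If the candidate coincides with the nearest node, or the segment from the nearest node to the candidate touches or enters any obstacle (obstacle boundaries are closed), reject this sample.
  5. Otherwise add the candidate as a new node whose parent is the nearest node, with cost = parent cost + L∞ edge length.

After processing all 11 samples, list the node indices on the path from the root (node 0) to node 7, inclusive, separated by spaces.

1. q=(10,20) nearest=0 d=19 new=(4,5) → add node 1 parent=0 cost=4
2. q=(9,5) nearest=1 d=5 new=(8,5) → add node 2 parent=1 cost=8
3. q=(4,22) nearest=1 d=17 new=(4,9) → blocked by [4,6]×[6,10], reject
4. q=(1,17) nearest=1 d=12 new=(1,9) → add node 3 parent=1 cost=8
5. q=(1,21) nearest=3 d=12 new=(1,13) → add node 4 parent=3 cost=12
6. q=(9,8) nearest=2 d=3 new=(9,8) → add node 5 parent=2 cost=11
7. q=(2,15) nearest=4 d=2 new=(2,15) → blocked by [2,4]×[12,17], reject
8. q=(1,6) nearest=1 d=3 new=(1,6) → add node 6 parent=1 cost=7
9. q=(4,21) nearest=4 d=8 new=(4,17) → blocked by [2,4]×[12,17], reject
10. q=(0,6) nearest=6 d=1 new=(0,6) → add node 7 parent=6 cost=8
11. q=(1,16) nearest=4 d=3 new=(1,16) → add node 8 parent=4 cost=15

Path: 0 1 6 7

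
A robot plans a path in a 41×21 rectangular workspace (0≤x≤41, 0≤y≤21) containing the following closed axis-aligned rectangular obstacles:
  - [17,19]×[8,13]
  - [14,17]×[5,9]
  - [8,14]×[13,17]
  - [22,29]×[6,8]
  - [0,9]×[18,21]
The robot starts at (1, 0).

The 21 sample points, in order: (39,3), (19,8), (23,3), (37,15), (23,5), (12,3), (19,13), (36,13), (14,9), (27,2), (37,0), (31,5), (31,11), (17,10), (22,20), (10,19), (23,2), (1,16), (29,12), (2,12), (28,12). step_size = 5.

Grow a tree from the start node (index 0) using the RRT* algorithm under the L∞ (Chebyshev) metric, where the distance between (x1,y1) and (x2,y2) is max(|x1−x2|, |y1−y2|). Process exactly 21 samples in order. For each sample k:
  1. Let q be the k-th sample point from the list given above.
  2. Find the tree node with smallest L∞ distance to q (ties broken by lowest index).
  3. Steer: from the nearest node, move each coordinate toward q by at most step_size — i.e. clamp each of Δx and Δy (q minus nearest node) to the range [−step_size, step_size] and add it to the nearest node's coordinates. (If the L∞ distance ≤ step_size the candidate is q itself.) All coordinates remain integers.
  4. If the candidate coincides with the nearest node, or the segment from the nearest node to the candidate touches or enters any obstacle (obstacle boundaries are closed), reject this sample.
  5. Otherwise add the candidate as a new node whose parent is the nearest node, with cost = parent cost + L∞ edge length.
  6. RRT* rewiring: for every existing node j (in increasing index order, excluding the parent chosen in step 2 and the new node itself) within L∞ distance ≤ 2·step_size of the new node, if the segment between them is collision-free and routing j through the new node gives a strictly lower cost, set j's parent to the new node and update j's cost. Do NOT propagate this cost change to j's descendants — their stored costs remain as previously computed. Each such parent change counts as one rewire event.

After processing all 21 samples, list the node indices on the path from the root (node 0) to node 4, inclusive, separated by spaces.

Path: 0 1 2 4

1. q=(39,3) nearest=0 d=38 new=(6,3) → add node 1 parent=0 cost=5
2. q=(19,8) nearest=1 d=13 new=(11,8) → add node 2 parent=1 cost=10
3. q=(23,3) nearest=2 d=12 new=(16,3) → blocked by [14,17]×[5,9], reject
4. q=(37,15) nearest=2 d=26 new=(16,13) → add node 3 parent=2 cost=15
5. q=(23,5) nearest=3 d=8 new=(21,8) → blocked by [17,19]×[8,13], reject
6. q=(12,3) nearest=2 d=5 new=(12,3) → add node 4 parent=2 cost=15
7. q=(19,13) nearest=3 d=3 new=(19,13) → blocked by [17,19]×[8,13], reject
8. q=(36,13) nearest=3 d=20 new=(21,13) → blocked by [17,19]×[8,13], reject
9. q=(14,9) nearest=2 d=3 new=(14,9) → blocked by [14,17]×[5,9], reject
10. q=(27,2) nearest=3 d=11 new=(21,8) → blocked by [17,19]×[8,13], reject
11. q=(37,0) nearest=3 d=21 new=(21,8) → blocked by [17,19]×[8,13], reject
12. q=(31,5) nearest=3 d=15 new=(21,8) → blocked by [17,19]×[8,13], reject
13. q=(31,11) nearest=3 d=15 new=(21,11) → blocked by [17,19]×[8,13], reject
14. q=(17,10) nearest=3 d=3 new=(17,10) → blocked by [17,19]×[8,13], reject
15. q=(22,20) nearest=3 d=7 new=(21,18) → add node 5 parent=3 cost=20
16. q=(10,19) nearest=3 d=6 new=(11,18) → blocked by [8,14]×[13,17], reject
17. q=(23,2) nearest=3 d=11 new=(21,8) → blocked by [17,19]×[8,13], reject
18. q=(1,16) nearest=2 d=10 new=(6,13) → add node 6 parent=2 cost=15
19. q=(29,12) nearest=5 d=8 new=(26,13) → add node 7 parent=5 cost=25
20. q=(2,12) nearest=6 d=4 new=(2,12) → add node 8 parent=6 cost=19
21. q=(28,12) nearest=7 d=2 new=(28,12) → add node 9 parent=7 cost=27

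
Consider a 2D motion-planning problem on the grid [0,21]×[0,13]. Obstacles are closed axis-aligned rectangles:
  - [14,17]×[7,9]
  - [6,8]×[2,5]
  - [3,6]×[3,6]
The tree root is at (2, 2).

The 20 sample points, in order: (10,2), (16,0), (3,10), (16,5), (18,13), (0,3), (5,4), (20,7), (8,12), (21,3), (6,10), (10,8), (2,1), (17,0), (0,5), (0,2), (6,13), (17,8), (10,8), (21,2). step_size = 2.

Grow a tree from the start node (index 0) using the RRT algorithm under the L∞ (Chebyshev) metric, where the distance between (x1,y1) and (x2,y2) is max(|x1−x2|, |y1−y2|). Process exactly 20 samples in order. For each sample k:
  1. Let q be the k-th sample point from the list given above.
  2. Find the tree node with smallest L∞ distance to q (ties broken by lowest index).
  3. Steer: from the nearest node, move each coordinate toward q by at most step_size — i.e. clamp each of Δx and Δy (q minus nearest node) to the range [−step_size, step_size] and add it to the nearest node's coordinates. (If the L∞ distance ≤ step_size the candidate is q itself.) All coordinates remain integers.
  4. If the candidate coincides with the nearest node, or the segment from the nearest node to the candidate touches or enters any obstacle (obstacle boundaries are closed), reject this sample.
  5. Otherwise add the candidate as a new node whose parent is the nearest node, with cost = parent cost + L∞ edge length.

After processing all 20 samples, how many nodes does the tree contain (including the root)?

1. q=(10,2) nearest=0 d=8 new=(4,2) → add node 1 parent=0 cost=2
2. q=(16,0) nearest=1 d=12 new=(6,0) → add node 2 parent=1 cost=4
3. q=(3,10) nearest=0 d=8 new=(3,4) → blocked by [3,6]×[3,6], reject
4. q=(16,5) nearest=2 d=10 new=(8,2) → blocked by [6,8]×[2,5], reject
5. q=(18,13) nearest=2 d=13 new=(8,2) → blocked by [6,8]×[2,5], reject
6. q=(0,3) nearest=0 d=2 new=(0,3) → add node 3 parent=0 cost=2
7. q=(5,4) nearest=1 d=2 new=(5,4) → blocked by [3,6]×[3,6], reject
8. q=(20,7) nearest=2 d=14 new=(8,2) → blocked by [6,8]×[2,5], reject
9. q=(8,12) nearest=3 d=9 new=(2,5) → add node 4 parent=3 cost=4
10. q=(21,3) nearest=2 d=15 new=(8,2) → blocked by [6,8]×[2,5], reject
11. q=(6,10) nearest=4 d=5 new=(4,7) → blocked by [3,6]×[3,6], reject
12. q=(10,8) nearest=1 d=6 new=(6,4) → blocked by [6,8]×[2,5], reject
13. q=(2,1) nearest=0 d=1 new=(2,1) → add node 5 parent=0 cost=1
14. q=(17,0) nearest=2 d=11 new=(8,0) → add node 6 parent=2 cost=6
15. q=(0,5) nearest=3 d=2 new=(0,5) → add node 7 parent=3 cost=4
16. q=(0,2) nearest=3 d=1 new=(0,2) → add node 8 parent=3 cost=3
17. q=(6,13) nearest=4 d=8 new=(4,7) → blocked by [3,6]×[3,6], reject
18. q=(17,8) nearest=6 d=9 new=(10,2) → add node 9 parent=6 cost=8
19. q=(10,8) nearest=1 d=6 new=(6,4) → blocked by [6,8]×[2,5], reject
20. q=(21,2) nearest=9 d=11 new=(12,2) → add node 10 parent=9 cost=10

Node count: 11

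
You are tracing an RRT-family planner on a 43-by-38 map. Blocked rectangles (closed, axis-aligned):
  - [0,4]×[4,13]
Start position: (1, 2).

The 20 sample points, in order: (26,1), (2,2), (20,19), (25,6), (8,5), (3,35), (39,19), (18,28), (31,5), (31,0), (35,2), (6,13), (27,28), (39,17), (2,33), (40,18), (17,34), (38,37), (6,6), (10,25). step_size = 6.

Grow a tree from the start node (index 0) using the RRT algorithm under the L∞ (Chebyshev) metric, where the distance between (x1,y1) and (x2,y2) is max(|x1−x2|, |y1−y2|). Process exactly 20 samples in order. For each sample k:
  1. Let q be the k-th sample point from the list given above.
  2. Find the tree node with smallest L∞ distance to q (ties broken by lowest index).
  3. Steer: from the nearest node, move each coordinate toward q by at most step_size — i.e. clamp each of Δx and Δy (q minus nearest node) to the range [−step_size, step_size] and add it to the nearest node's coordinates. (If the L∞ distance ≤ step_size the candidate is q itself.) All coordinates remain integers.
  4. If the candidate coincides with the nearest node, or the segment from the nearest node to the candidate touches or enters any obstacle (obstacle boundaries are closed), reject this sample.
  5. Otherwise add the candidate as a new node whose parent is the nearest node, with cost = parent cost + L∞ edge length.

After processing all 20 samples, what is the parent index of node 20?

1. q=(26,1) nearest=0 d=25 new=(7,1) → add node 1 parent=0 cost=6
2. q=(2,2) nearest=0 d=1 new=(2,2) → add node 2 parent=0 cost=1
3. q=(20,19) nearest=1 d=18 new=(13,7) → add node 3 parent=1 cost=12
4. q=(25,6) nearest=3 d=12 new=(19,6) → add node 4 parent=3 cost=18
5. q=(8,5) nearest=1 d=4 new=(8,5) → add node 5 parent=1 cost=10
6. q=(3,35) nearest=3 d=28 new=(7,13) → add node 6 parent=3 cost=18
7. q=(39,19) nearest=4 d=20 new=(25,12) → add node 7 parent=4 cost=24
8. q=(18,28) nearest=6 d=15 new=(13,19) → add node 8 parent=6 cost=24
9. q=(31,5) nearest=7 d=7 new=(31,6) → add node 9 parent=7 cost=30
10. q=(31,0) nearest=9 d=6 new=(31,0) → add node 10 parent=9 cost=36
11. q=(35,2) nearest=9 d=4 new=(35,2) → add node 11 parent=9 cost=34
12. q=(6,13) nearest=6 d=1 new=(6,13) → add node 12 parent=6 cost=19
13. q=(27,28) nearest=8 d=14 new=(19,25) → add node 13 parent=8 cost=30
14. q=(39,17) nearest=9 d=11 new=(37,12) → add node 14 parent=9 cost=36
15. q=(2,33) nearest=8 d=14 new=(7,25) → add node 15 parent=8 cost=30
16. q=(40,18) nearest=14 d=6 new=(40,18) → add node 16 parent=14 cost=42
17. q=(17,34) nearest=13 d=9 new=(17,31) → add node 17 parent=13 cost=36
18. q=(38,37) nearest=13 d=19 new=(25,31) → add node 18 parent=13 cost=36
19. q=(6,6) nearest=5 d=2 new=(6,6) → add node 19 parent=5 cost=12
20. q=(10,25) nearest=15 d=3 new=(10,25) → add node 20 parent=15 cost=33

Parent of node 20: 15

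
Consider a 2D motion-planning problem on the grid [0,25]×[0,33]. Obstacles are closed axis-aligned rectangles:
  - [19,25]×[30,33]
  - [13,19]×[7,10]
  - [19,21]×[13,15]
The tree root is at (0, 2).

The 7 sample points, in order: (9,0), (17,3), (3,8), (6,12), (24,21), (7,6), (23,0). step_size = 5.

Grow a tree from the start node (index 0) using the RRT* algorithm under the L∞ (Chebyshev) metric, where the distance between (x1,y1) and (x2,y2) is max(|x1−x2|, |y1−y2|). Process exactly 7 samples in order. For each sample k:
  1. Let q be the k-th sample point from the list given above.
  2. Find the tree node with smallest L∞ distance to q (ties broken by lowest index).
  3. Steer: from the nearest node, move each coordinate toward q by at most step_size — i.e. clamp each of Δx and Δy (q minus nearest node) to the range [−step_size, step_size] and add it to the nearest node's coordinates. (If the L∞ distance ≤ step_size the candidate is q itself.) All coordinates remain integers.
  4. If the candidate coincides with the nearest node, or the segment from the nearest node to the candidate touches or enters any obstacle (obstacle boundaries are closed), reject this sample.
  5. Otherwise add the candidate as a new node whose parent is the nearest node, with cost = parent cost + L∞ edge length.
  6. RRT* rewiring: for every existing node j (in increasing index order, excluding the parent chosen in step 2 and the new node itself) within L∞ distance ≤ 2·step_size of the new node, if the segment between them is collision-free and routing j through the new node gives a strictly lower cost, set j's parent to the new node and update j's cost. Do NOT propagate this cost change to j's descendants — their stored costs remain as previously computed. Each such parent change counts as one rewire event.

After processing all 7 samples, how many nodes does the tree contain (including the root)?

1. q=(9,0) nearest=0 d=9 new=(5,0) → add node 1 parent=0 cost=5
2. q=(17,3) nearest=1 d=12 new=(10,3) → add node 2 parent=1 cost=10
3. q=(3,8) nearest=0 d=6 new=(3,7) → add node 3 parent=0 cost=5
4. q=(6,12) nearest=3 d=5 new=(6,12) → add node 4 parent=3 cost=10
5. q=(24,21) nearest=2 d=18 new=(15,8) → blocked by [13,19]×[7,10], reject
6. q=(7,6) nearest=2 d=3 new=(7,6) → add node 5 parent=2 cost=13
7. q=(23,0) nearest=2 d=13 new=(15,0) → add node 6 parent=2 cost=15

Node count: 7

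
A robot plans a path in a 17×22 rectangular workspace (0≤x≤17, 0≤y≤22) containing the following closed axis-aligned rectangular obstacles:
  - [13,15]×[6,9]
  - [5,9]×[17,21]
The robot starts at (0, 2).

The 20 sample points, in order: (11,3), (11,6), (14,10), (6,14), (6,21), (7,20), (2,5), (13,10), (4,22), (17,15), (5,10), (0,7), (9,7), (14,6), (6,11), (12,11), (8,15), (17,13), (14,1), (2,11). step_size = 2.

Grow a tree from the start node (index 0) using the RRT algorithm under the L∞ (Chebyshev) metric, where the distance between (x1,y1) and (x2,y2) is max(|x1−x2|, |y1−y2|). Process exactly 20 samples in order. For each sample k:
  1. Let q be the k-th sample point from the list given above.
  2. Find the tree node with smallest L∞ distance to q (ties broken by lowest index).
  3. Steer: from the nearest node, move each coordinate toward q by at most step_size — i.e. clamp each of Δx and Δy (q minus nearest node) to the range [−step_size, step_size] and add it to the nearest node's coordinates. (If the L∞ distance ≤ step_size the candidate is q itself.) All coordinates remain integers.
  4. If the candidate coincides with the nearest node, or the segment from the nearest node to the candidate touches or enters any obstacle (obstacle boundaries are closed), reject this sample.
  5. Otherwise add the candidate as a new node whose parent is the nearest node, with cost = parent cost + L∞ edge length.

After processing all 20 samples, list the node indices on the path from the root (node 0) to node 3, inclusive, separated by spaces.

1. q=(11,3) nearest=0 d=11 new=(2,3) → add node 1 parent=0 cost=2
2. q=(11,6) nearest=1 d=9 new=(4,5) → add node 2 parent=1 cost=4
3. q=(14,10) nearest=2 d=10 new=(6,7) → add node 3 parent=2 cost=6
4. q=(6,14) nearest=3 d=7 new=(6,9) → add node 4 parent=3 cost=8
5. q=(6,21) nearest=4 d=12 new=(6,11) → add node 5 parent=4 cost=10
6. q=(7,20) nearest=5 d=9 new=(7,13) → add node 6 parent=5 cost=12
7. q=(2,5) nearest=1 d=2 new=(2,5) → add node 7 parent=1 cost=4
8. q=(13,10) nearest=6 d=6 new=(9,11) → add node 8 parent=6 cost=14
9. q=(4,22) nearest=6 d=9 new=(5,15) → add node 9 parent=6 cost=14
10. q=(17,15) nearest=8 d=8 new=(11,13) → add node 10 parent=8 cost=16
11. q=(5,10) nearest=4 d=1 new=(5,10) → add node 11 parent=4 cost=9
12. q=(0,7) nearest=7 d=2 new=(0,7) → add node 12 parent=7 cost=6
13. q=(9,7) nearest=3 d=3 new=(8,7) → add node 13 parent=3 cost=8
14. q=(14,6) nearest=8 d=5 new=(11,9) → add node 14 parent=8 cost=16
15. q=(6,11) nearest=5 d=0 → coincident, reject
16. q=(12,11) nearest=10 d=2 new=(12,11) → add node 15 parent=10 cost=18
17. q=(8,15) nearest=6 d=2 new=(8,15) → add node 16 parent=6 cost=14
18. q=(17,13) nearest=15 d=5 new=(14,13) → add node 17 parent=15 cost=20
19. q=(14,1) nearest=13 d=6 new=(10,5) → add node 18 parent=13 cost=10
20. q=(2,11) nearest=11 d=3 new=(3,11) → add node 19 parent=11 cost=11

Path: 0 1 2 3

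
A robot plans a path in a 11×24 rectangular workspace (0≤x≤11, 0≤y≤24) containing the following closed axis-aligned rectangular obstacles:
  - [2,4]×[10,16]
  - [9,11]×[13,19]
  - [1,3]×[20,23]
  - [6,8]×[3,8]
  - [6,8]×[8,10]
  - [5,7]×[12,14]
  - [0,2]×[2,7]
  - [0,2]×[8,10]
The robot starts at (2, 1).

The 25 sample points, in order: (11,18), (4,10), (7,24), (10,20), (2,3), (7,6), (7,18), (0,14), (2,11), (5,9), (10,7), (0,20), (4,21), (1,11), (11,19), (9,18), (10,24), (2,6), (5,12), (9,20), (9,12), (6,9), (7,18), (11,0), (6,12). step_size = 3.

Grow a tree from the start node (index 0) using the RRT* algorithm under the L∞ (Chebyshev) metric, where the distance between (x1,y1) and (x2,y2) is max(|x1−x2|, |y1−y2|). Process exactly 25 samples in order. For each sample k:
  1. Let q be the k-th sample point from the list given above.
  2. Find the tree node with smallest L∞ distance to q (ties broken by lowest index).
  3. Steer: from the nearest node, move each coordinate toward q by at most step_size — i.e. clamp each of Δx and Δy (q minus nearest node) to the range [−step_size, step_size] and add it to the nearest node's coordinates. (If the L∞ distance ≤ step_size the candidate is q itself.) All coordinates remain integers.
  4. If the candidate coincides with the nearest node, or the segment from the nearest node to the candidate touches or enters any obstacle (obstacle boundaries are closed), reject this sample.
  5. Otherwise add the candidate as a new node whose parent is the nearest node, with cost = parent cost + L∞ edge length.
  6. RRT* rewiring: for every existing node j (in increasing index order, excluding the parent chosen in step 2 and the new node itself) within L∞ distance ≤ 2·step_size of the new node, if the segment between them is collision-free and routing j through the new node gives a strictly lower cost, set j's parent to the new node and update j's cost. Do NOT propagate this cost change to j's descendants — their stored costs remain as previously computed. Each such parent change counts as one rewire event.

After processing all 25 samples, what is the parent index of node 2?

Parent of node 2: 1

1. q=(11,18) nearest=0 d=17 new=(5,4) → add node 1 parent=0 cost=3
2. q=(4,10) nearest=1 d=6 new=(4,7) → add node 2 parent=1 cost=6
3. q=(7,24) nearest=2 d=17 new=(7,10) → blocked by [6,8]×[8,10], reject
4. q=(10,20) nearest=2 d=13 new=(7,10) → blocked by [6,8]×[8,10], reject
5. q=(2,3) nearest=0 d=2 new=(2,3) → blocked by [0,2]×[2,7], reject
6. q=(7,6) nearest=1 d=2 new=(7,6) → blocked by [6,8]×[3,8], reject
7. q=(7,18) nearest=2 d=11 new=(7,10) → blocked by [6,8]×[8,10], reject
8. q=(0,14) nearest=2 d=7 new=(1,10) → blocked by [0,2]×[8,10], reject
9. q=(2,11) nearest=2 d=4 new=(2,10) → blocked by [2,4]×[10,16], reject
10. q=(5,9) nearest=2 d=2 new=(5,9) → add node 3 parent=2 cost=8
11. q=(10,7) nearest=1 d=5 new=(8,7) → blocked by [6,8]×[3,8], reject
12. q=(0,20) nearest=3 d=11 new=(2,12) → blocked by [2,4]×[10,16], reject
13. q=(4,21) nearest=3 d=12 new=(4,12) → blocked by [2,4]×[10,16], reject
14. q=(1,11) nearest=2 d=4 new=(1,10) → blocked by [0,2]×[8,10], reject
15. q=(11,19) nearest=3 d=10 new=(8,12) → blocked by [6,8]×[8,10], reject
16. q=(9,18) nearest=3 d=9 new=(8,12) → blocked by [6,8]×[8,10], reject
17. q=(10,24) nearest=3 d=15 new=(8,12) → blocked by [6,8]×[8,10], reject
18. q=(2,6) nearest=2 d=2 new=(2,6) → blocked by [0,2]×[2,7], reject
19. q=(5,12) nearest=3 d=3 new=(5,12) → blocked by [5,7]×[12,14], reject
20. q=(9,20) nearest=3 d=11 new=(8,12) → blocked by [6,8]×[8,10], reject
21. q=(9,12) nearest=3 d=4 new=(8,12) → blocked by [6,8]×[8,10], reject
22. q=(6,9) nearest=3 d=1 new=(6,9) → blocked by [6,8]×[8,10], reject
23. q=(7,18) nearest=3 d=9 new=(7,12) → blocked by [5,7]×[12,14], reject
24. q=(11,0) nearest=1 d=6 new=(8,1) → blocked by [6,8]×[3,8], reject
25. q=(6,12) nearest=3 d=3 new=(6,12) → blocked by [5,7]×[12,14], reject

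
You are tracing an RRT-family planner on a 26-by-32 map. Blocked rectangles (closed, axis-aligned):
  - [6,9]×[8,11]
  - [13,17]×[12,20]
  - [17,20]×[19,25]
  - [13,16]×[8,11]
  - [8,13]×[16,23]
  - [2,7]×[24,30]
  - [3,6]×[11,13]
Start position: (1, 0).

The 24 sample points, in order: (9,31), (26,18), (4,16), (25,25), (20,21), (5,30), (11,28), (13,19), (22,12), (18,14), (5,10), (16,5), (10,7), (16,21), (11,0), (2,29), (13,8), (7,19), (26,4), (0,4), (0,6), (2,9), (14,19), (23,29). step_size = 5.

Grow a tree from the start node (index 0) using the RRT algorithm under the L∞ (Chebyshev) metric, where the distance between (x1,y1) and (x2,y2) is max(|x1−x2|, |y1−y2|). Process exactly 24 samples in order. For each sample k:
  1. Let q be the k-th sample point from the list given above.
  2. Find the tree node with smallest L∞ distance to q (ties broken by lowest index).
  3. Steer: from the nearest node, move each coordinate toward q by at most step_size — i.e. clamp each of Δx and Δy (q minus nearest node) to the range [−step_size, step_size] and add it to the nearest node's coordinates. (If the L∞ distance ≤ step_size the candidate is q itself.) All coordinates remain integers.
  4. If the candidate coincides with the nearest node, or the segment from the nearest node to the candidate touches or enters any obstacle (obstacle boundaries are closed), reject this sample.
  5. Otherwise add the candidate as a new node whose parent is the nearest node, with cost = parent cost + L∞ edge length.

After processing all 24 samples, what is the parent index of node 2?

1. q=(9,31) nearest=0 d=31 new=(6,5) → add node 1 parent=0 cost=5
2. q=(26,18) nearest=1 d=20 new=(11,10) → blocked by [6,9]×[8,11], reject
3. q=(4,16) nearest=1 d=11 new=(4,10) → add node 2 parent=1 cost=10
4. q=(25,25) nearest=1 d=20 new=(11,10) → blocked by [6,9]×[8,11], reject
5. q=(20,21) nearest=1 d=16 new=(11,10) → blocked by [6,9]×[8,11], reject
6. q=(5,30) nearest=2 d=20 new=(5,15) → blocked by [3,6]×[11,13], reject
7. q=(11,28) nearest=2 d=18 new=(9,15) → blocked by [3,6]×[11,13], reject
8. q=(13,19) nearest=2 d=9 new=(9,15) → blocked by [3,6]×[11,13], reject
9. q=(22,12) nearest=1 d=16 new=(11,10) → blocked by [6,9]×[8,11], reject
10. q=(18,14) nearest=1 d=12 new=(11,10) → blocked by [6,9]×[8,11], reject
11. q=(5,10) nearest=2 d=1 new=(5,10) → add node 3 parent=2 cost=11
12. q=(16,5) nearest=1 d=10 new=(11,5) → add node 4 parent=1 cost=10
13. q=(10,7) nearest=4 d=2 new=(10,7) → add node 5 parent=4 cost=12
14. q=(16,21) nearest=3 d=11 new=(10,15) → blocked by [6,9]×[8,11], reject
15. q=(11,0) nearest=1 d=5 new=(11,0) → add node 6 parent=1 cost=10
16. q=(2,29) nearest=2 d=19 new=(2,15) → blocked by [3,6]×[11,13], reject
17. q=(13,8) nearest=4 d=3 new=(13,8) → blocked by [13,16]×[8,11], reject
18. q=(7,19) nearest=2 d=9 new=(7,15) → blocked by [3,6]×[11,13], reject
19. q=(26,4) nearest=4 d=15 new=(16,4) → add node 7 parent=4 cost=15
20. q=(0,4) nearest=0 d=4 new=(0,4) → add node 8 parent=0 cost=4
21. q=(0,6) nearest=8 d=2 new=(0,6) → add node 9 parent=8 cost=6
22. q=(2,9) nearest=2 d=2 new=(2,9) → add node 10 parent=2 cost=12
23. q=(14,19) nearest=3 d=9 new=(10,15) → blocked by [6,9]×[8,11], reject
24. q=(23,29) nearest=2 d=19 new=(9,15) → blocked by [3,6]×[11,13], reject

Parent of node 2: 1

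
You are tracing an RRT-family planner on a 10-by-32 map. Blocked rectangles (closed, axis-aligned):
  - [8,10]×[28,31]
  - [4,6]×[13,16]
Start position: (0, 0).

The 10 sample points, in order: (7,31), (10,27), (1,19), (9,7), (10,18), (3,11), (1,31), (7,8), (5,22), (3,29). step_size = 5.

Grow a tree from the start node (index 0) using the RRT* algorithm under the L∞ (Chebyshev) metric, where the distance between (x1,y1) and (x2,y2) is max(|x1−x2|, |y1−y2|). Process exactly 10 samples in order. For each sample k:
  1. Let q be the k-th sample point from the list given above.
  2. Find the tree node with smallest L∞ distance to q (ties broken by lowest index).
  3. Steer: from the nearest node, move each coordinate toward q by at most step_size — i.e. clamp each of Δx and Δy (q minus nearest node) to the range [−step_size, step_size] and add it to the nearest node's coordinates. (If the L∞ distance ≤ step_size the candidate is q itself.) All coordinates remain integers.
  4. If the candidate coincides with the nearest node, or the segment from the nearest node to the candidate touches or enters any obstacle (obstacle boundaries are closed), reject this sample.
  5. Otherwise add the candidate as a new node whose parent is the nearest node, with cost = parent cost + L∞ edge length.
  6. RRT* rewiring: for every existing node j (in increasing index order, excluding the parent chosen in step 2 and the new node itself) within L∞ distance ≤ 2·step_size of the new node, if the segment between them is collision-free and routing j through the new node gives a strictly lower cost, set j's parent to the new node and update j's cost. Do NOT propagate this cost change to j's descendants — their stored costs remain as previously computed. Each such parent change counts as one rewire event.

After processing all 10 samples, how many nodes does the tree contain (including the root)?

Node count: 10

1. q=(7,31) nearest=0 d=31 new=(5,5) → add node 1 parent=0 cost=5
2. q=(10,27) nearest=1 d=22 new=(10,10) → add node 2 parent=1 cost=10
3. q=(1,19) nearest=2 d=9 new=(5,15) → blocked by [4,6]×[13,16], reject
4. q=(9,7) nearest=2 d=3 new=(9,7) → add node 3 parent=2 cost=13
5. q=(10,18) nearest=2 d=8 new=(10,15) → add node 4 parent=2 cost=15
6. q=(3,11) nearest=1 d=6 new=(3,10) → add node 5 parent=1 cost=10
7. q=(1,31) nearest=4 d=16 new=(5,20) → add node 6 parent=4 cost=20
8. q=(7,8) nearest=3 d=2 new=(7,8) → add node 7 parent=3 cost=15
9. q=(5,22) nearest=6 d=2 new=(5,22) → add node 8 parent=6 cost=22
10. q=(3,29) nearest=8 d=7 new=(3,27) → add node 9 parent=8 cost=27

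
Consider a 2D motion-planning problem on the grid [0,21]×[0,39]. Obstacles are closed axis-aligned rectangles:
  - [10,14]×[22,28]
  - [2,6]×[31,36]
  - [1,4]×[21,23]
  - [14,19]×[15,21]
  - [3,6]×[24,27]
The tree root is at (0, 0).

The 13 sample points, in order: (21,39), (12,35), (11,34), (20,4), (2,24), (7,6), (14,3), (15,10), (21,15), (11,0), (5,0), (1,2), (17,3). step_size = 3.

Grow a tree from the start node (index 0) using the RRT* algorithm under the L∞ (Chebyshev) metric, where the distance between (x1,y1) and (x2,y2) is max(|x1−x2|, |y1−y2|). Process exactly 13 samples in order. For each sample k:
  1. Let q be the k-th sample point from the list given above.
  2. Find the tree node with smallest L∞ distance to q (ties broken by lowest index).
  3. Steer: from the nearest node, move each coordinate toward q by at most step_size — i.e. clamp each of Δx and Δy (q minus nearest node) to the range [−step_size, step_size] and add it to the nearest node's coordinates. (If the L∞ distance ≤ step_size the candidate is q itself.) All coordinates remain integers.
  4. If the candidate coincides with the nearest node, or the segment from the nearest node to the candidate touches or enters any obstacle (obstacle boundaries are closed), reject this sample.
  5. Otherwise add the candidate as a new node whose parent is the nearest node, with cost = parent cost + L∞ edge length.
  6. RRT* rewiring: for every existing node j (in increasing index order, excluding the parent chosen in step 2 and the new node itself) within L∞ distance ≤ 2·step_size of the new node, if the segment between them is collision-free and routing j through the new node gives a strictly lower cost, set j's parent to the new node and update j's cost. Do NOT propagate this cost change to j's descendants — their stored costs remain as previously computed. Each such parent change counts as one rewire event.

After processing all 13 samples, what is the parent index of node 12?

1. q=(21,39) nearest=0 d=39 new=(3,3) → add node 1 parent=0 cost=3
2. q=(12,35) nearest=1 d=32 new=(6,6) → add node 2 parent=1 cost=6
3. q=(11,34) nearest=2 d=28 new=(9,9) → add node 3 parent=2 cost=9
4. q=(20,4) nearest=3 d=11 new=(12,6) → add node 4 parent=3 cost=12
5. q=(2,24) nearest=3 d=15 new=(6,12) → add node 5 parent=3 cost=12
6. q=(7,6) nearest=2 d=1 new=(7,6) → add node 6 parent=2 cost=7
7. q=(14,3) nearest=4 d=3 new=(14,3) → add node 7 parent=4 cost=15
8. q=(15,10) nearest=4 d=4 new=(15,9) → add node 8 parent=4 cost=15
9. q=(21,15) nearest=8 d=6 new=(18,12) → add node 9 parent=8 cost=18
10. q=(11,0) nearest=7 d=3 new=(11,0) → add node 10 parent=7 cost=18
11. q=(5,0) nearest=1 d=3 new=(5,0) → add node 11 parent=1 cost=6; rewire 10→11 (12<18)
12. q=(1,2) nearest=0 d=2 new=(1,2) → add node 12 parent=0 cost=2
13. q=(17,3) nearest=7 d=3 new=(17,3) → add node 13 parent=7 cost=18

Parent of node 12: 0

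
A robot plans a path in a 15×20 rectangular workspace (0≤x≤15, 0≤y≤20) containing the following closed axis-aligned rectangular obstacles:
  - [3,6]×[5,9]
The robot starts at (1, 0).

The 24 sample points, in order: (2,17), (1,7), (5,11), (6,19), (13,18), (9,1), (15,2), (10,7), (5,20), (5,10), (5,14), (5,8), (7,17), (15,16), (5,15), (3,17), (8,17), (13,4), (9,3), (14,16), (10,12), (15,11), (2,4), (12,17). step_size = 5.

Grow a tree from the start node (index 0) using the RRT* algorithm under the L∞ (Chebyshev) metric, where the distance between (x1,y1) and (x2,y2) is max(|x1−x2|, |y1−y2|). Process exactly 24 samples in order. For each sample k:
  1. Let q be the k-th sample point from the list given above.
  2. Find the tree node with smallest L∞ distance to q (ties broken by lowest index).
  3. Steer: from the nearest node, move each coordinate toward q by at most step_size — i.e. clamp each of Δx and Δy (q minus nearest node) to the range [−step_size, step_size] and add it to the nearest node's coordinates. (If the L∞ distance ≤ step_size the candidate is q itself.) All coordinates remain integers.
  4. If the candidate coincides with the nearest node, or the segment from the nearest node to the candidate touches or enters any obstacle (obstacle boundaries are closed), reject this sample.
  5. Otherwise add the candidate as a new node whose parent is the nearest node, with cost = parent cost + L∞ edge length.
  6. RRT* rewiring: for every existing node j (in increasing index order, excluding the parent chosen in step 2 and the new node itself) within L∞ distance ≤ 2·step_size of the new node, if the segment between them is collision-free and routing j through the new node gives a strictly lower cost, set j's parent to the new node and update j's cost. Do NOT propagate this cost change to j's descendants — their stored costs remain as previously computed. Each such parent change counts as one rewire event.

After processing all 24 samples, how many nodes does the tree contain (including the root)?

Node count: 21

1. q=(2,17) nearest=0 d=17 new=(2,5) → add node 1 parent=0 cost=5
2. q=(1,7) nearest=1 d=2 new=(1,7) → add node 2 parent=1 cost=7
3. q=(5,11) nearest=2 d=4 new=(5,11) → blocked by [3,6]×[5,9], reject
4. q=(6,19) nearest=2 d=12 new=(6,12) → blocked by [3,6]×[5,9], reject
5. q=(13,18) nearest=2 d=12 new=(6,12) → blocked by [3,6]×[5,9], reject
6. q=(9,1) nearest=1 d=7 new=(7,1) → add node 3 parent=1 cost=10
7. q=(15,2) nearest=3 d=8 new=(12,2) → add node 4 parent=3 cost=15
8. q=(10,7) nearest=4 d=5 new=(10,7) → add node 5 parent=4 cost=20
9. q=(5,20) nearest=2 d=13 new=(5,12) → add node 6 parent=2 cost=12; rewire 5→6 (17<20)
10. q=(5,10) nearest=6 d=2 new=(5,10) → add node 7 parent=6 cost=14
11. q=(5,14) nearest=6 d=2 new=(5,14) → add node 8 parent=6 cost=14
12. q=(5,8) nearest=7 d=2 new=(5,8) → blocked by [3,6]×[5,9], reject
13. q=(7,17) nearest=8 d=3 new=(7,17) → add node 9 parent=8 cost=17
14. q=(15,16) nearest=9 d=8 new=(12,16) → add node 10 parent=9 cost=22
15. q=(5,15) nearest=8 d=1 new=(5,15) → add node 11 parent=8 cost=15
16. q=(3,17) nearest=11 d=2 new=(3,17) → add node 12 parent=11 cost=17
17. q=(8,17) nearest=9 d=1 new=(8,17) → add node 13 parent=9 cost=18
18. q=(13,4) nearest=4 d=2 new=(13,4) → add node 14 parent=4 cost=17
19. q=(9,3) nearest=3 d=2 new=(9,3) → add node 15 parent=3 cost=12; rewire 5→15 (16<17); rewire 14→15 (16<17)
20. q=(14,16) nearest=10 d=2 new=(14,16) → add node 16 parent=10 cost=24
21. q=(10,12) nearest=10 d=4 new=(10,12) → add node 17 parent=10 cost=26
22. q=(15,11) nearest=5 d=5 new=(15,11) → add node 18 parent=5 cost=21
23. q=(2,4) nearest=1 d=1 new=(2,4) → add node 19 parent=1 cost=6
24. q=(12,17) nearest=10 d=1 new=(12,17) → add node 20 parent=10 cost=23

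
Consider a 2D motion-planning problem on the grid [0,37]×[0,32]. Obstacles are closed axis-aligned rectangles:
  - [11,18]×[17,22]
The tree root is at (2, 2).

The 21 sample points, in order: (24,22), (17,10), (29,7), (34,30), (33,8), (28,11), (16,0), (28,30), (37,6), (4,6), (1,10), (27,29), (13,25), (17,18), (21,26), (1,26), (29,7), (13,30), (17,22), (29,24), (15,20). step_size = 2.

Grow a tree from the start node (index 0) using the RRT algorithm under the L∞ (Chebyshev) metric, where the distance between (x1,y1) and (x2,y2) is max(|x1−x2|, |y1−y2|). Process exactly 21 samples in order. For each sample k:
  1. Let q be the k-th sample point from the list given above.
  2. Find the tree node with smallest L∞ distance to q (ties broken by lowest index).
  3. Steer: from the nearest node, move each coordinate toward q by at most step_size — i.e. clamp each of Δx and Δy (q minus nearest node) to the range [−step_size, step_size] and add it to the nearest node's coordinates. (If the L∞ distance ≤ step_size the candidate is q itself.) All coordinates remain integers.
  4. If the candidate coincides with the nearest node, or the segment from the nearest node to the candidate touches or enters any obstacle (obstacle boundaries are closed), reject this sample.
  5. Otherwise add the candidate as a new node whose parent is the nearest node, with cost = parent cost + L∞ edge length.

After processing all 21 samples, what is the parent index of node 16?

1. q=(24,22) nearest=0 d=22 new=(4,4) → add node 1 parent=0 cost=2
2. q=(17,10) nearest=1 d=13 new=(6,6) → add node 2 parent=1 cost=4
3. q=(29,7) nearest=2 d=23 new=(8,7) → add node 3 parent=2 cost=6
4. q=(34,30) nearest=3 d=26 new=(10,9) → add node 4 parent=3 cost=8
5. q=(33,8) nearest=4 d=23 new=(12,8) → add node 5 parent=4 cost=10
6. q=(28,11) nearest=5 d=16 new=(14,10) → add node 6 parent=5 cost=12
7. q=(16,0) nearest=3 d=8 new=(10,5) → add node 7 parent=3 cost=8
8. q=(28,30) nearest=6 d=20 new=(16,12) → add node 8 parent=6 cost=14
9. q=(37,6) nearest=8 d=21 new=(18,10) → add node 9 parent=8 cost=16
10. q=(4,6) nearest=1 d=2 new=(4,6) → add node 10 parent=1 cost=4
11. q=(1,10) nearest=10 d=4 new=(2,8) → add node 11 parent=10 cost=6
12. q=(27,29) nearest=8 d=17 new=(18,14) → add node 12 parent=8 cost=16
13. q=(13,25) nearest=12 d=11 new=(16,16) → add node 13 parent=12 cost=18
14. q=(17,18) nearest=13 d=2 new=(17,18) → blocked by [11,18]×[17,22], reject
15. q=(21,26) nearest=13 d=10 new=(18,18) → blocked by [11,18]×[17,22], reject
16. q=(1,26) nearest=8 d=15 new=(14,14) → add node 14 parent=8 cost=16
17. q=(29,7) nearest=9 d=11 new=(20,8) → add node 15 parent=9 cost=18
18. q=(13,30) nearest=13 d=14 new=(14,18) → blocked by [11,18]×[17,22], reject
19. q=(17,22) nearest=13 d=6 new=(17,18) → blocked by [11,18]×[17,22], reject
20. q=(29,24) nearest=12 d=11 new=(20,16) → add node 16 parent=12 cost=18
21. q=(15,20) nearest=13 d=4 new=(15,18) → blocked by [11,18]×[17,22], reject

Parent of node 16: 12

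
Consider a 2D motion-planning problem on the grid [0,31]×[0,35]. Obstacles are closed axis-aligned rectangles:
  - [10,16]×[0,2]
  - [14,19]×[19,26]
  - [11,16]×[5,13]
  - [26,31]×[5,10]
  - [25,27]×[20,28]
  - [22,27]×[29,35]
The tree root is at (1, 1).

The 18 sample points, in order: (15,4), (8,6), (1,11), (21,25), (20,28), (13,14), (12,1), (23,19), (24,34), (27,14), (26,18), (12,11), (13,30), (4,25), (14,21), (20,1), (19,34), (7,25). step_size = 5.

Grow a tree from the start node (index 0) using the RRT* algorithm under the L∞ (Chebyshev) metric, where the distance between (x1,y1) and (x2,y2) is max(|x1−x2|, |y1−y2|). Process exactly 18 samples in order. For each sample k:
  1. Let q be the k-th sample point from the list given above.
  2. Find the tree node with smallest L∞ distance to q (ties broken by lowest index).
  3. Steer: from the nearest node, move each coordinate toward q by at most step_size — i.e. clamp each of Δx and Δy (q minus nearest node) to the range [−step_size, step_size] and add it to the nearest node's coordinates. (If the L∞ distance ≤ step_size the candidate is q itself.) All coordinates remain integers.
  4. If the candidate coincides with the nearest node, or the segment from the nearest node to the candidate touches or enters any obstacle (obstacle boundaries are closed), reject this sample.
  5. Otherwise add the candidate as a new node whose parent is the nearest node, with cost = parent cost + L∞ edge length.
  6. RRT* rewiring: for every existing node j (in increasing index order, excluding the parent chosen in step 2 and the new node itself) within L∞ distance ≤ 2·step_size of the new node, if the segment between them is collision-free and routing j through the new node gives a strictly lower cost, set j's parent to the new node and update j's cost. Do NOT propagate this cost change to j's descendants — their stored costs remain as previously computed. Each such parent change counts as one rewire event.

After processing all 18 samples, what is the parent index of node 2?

1. q=(15,4) nearest=0 d=14 new=(6,4) → add node 1 parent=0 cost=5
2. q=(8,6) nearest=1 d=2 new=(8,6) → add node 2 parent=1 cost=7
3. q=(1,11) nearest=1 d=7 new=(1,9) → add node 3 parent=1 cost=10
4. q=(21,25) nearest=2 d=19 new=(13,11) → blocked by [11,16]×[5,13], reject
5. q=(20,28) nearest=3 d=19 new=(6,14) → add node 4 parent=3 cost=15
6. q=(13,14) nearest=4 d=7 new=(11,14) → add node 5 parent=4 cost=20
7. q=(12,1) nearest=2 d=5 new=(12,1) → blocked by [10,16]×[0,2], reject
8. q=(23,19) nearest=5 d=12 new=(16,19) → blocked by [14,19]×[19,26], reject
9. q=(24,34) nearest=4 d=20 new=(11,19) → add node 6 parent=4 cost=20
10. q=(27,14) nearest=5 d=16 new=(16,14) → add node 7 parent=5 cost=25
11. q=(26,18) nearest=7 d=10 new=(21,18) → add node 8 parent=7 cost=30
12. q=(12,11) nearest=5 d=3 new=(12,11) → blocked by [11,16]×[5,13], reject
13. q=(13,30) nearest=6 d=11 new=(13,24) → add node 9 parent=6 cost=25
14. q=(4,25) nearest=6 d=7 new=(6,24) → add node 10 parent=6 cost=25
15. q=(14,21) nearest=6 d=3 new=(14,21) → blocked by [14,19]×[19,26], reject
16. q=(20,1) nearest=2 d=12 new=(13,1) → blocked by [10,16]×[0,2], reject
17. q=(19,34) nearest=9 d=10 new=(18,29) → blocked by [14,19]×[19,26], reject
18. q=(7,25) nearest=10 d=1 new=(7,25) → add node 11 parent=10 cost=26

Parent of node 2: 1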